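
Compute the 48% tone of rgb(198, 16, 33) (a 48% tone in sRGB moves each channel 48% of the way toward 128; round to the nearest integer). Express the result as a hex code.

A 48% tone moves each channel 48% toward 128:
  R: 198 + 0.48×(128−198) = 198 − 33.6 = 164.4 → 164
  G: 16 + 53.76 = 69.76 → 70
  B: 33 + 45.6 = 78.6 → 79
rgb(164, 70, 79) = #A4464F.

#A4464F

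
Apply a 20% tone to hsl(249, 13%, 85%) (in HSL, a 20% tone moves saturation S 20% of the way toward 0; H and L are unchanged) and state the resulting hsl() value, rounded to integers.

S moves 20% from 13 toward 0: 13 − 2.6 = 10.4 → 10.
H and L are unchanged.

hsl(249, 10%, 85%)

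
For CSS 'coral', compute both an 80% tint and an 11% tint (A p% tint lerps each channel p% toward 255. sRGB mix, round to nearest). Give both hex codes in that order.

CSS coral is rgb(255, 127, 80).
80% tint:
  R: 255 + 0 = 255 → 255
  G: 127 + 102.4 = 229.4 → 229
  B: 80 + 0.8×(255−80) = 80 + 140 = 220 → 220
  → #FFE5DC
11% tint:
  R: 255 + 0.11×(255−255) = 255 + 0 = 255 → 255
  G: 127 + 0.11×(255−127) = 127 + 14.08 = 141.08 → 141
  B: 80 + 0.11×(255−80) = 80 + 19.25 = 99.25 → 99
  → #FF8D63

#FFE5DC, #FF8D63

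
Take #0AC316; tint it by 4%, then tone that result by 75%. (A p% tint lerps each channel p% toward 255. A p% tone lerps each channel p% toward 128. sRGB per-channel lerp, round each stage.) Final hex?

#659168

#0AC316 is rgb(10, 195, 22).
Per channel, c → c + 0.04(255 − c):
  R: 10 + 9.8 = 19.8 → 20
  G: 195 + 0.04×(255−195) = 195 + 2.4 = 197.4 → 197
  B: 22 + 9.32 = 31.32 → 31
After the tint: rgb(20, 197, 31) = #14C51F.
A 75% tone moves each channel 75% toward 128:
  R: 20 + 0.75×(128−20) = 20 + 81 = 101 → 101
  G: 197 + 0.75×(128−197) = 197 − 51.75 = 145.25 → 145
  B: 31 + 0.75×(128−31) = 31 + 72.75 = 103.75 → 104
rgb(101, 145, 104) = #659168.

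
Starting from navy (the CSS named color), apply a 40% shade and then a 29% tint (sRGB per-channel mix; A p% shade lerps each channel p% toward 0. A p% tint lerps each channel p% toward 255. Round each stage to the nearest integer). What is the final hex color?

#4A4A81

CSS navy is rgb(0, 0, 128).
Per channel, c → c + 0.4(0 − c):
  R: 0 + 0 = 0 → 0
  G: 0 + 0.4×(0−0) = 0 + 0 = 0 → 0
  B: 128 + 0.4×(0−128) = 128 − 51.2 = 76.8 → 77
After the shade: rgb(0, 0, 77) = #00004D.
A 29% tint moves each channel 29% toward 255:
  R: 0 + 73.95 = 73.95 → 74
  G: 0 + 73.95 = 73.95 → 74
  B: 77 + 0.29×(255−77) = 77 + 51.62 = 128.62 → 129
rgb(74, 74, 129) = #4A4A81.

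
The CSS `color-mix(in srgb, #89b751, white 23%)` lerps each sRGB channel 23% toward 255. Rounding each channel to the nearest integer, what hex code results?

#a4c879

#89b751 is rgb(137, 183, 81).
Lerp each channel 23% toward 255:
  R: 137 + 0.23×(255−137) = 137 + 27.14 = 164.14 → 164
  G: 183 + 0.23×(255−183) = 183 + 16.56 = 199.56 → 200
  B: 81 + 0.23×(255−81) = 81 + 40.02 = 121.02 → 121
rgb(164, 200, 121) = #a4c879.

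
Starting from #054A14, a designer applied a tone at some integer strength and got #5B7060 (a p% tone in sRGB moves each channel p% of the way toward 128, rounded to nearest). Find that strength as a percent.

70%

#054A14 is rgb(5, 74, 20); #5B7060 is rgb(91, 112, 96).
On the R channel (widest range): 91 ≈ 5 + (p/100)(128 − 5), so p ≈ 100×(91 − 5)/(128 − 5) = 8600/123 = 69.92.
p = 70 reproduces all three channels after rounding.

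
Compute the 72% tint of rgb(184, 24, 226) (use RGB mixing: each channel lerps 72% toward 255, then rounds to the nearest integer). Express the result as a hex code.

#EBBEF7

Per channel, c → c + 0.72(255 − c):
  R: 184 + 0.72×(255−184) = 184 + 51.12 = 235.12 → 235
  G: 24 + 166.32 = 190.32 → 190
  B: 226 + 0.72×(255−226) = 226 + 20.88 = 246.88 → 247
rgb(235, 190, 247) = #EBBEF7.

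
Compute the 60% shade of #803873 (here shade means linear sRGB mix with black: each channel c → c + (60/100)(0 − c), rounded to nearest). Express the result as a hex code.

#33162E

#803873 is rgb(128, 56, 115).
Lerp each channel 60% toward 0:
  R: 128 + 0.6×(0−128) = 128 − 76.8 = 51.2 → 51
  G: 56 − 33.6 = 22.4 → 22
  B: 115 + 0.6×(0−115) = 115 − 69 = 46 → 46
rgb(51, 22, 46) = #33162E.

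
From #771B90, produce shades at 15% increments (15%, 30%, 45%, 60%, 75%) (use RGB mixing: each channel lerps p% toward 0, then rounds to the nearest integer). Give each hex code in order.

#65177A, #531365, #410F4F, #300B3A, #1E0724

#771B90 is rgb(119, 27, 144).
15%: (119 − 17.85 = 101.15→101, 27 − 4.05 = 22.95→23, 144 − 21.6 = 122.4→122) → #65177A
30%: (119 − 35.7 = 83.3→83, 27 − 8.1 = 18.9→19, 144 − 43.2 = 100.8→101) → #531365
45%: (119 − 53.55 = 65.45→65, 27 − 12.15 = 14.85→15, 144 − 64.8 = 79.2→79) → #410F4F
60%: (119 − 71.4 = 47.6→48, 27 − 16.2 = 10.8→11, 144 − 86.4 = 57.6→58) → #300B3A
75%: (119 − 89.25 = 29.75→30, 27 − 20.25 = 6.75→7, 144 − 108 = 36→36) → #1E0724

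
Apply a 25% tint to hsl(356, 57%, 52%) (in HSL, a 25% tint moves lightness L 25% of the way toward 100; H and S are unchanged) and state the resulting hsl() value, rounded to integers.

hsl(356, 57%, 64%)

L moves 25% from 52 toward 100: 52 + 12 = 64 → 64.
H and S are unchanged.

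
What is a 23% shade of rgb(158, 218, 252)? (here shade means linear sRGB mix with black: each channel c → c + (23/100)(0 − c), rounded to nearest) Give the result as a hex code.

Per channel, c → c + 0.23(0 − c):
  R: 158 + 0.23×(0−158) = 158 − 36.34 = 121.66 → 122
  G: 218 − 50.14 = 167.86 → 168
  B: 252 − 57.96 = 194.04 → 194
rgb(122, 168, 194) = #7aa8c2.

#7aa8c2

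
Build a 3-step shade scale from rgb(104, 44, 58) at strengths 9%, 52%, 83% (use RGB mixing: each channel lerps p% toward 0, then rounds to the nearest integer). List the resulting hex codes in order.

9%: (104 − 9.36 = 94.64→95, 44 − 3.96 = 40.04→40, 58 − 5.22 = 52.78→53) → #5F2835
52%: (104 − 54.08 = 49.92→50, 44 − 22.88 = 21.12→21, 58 − 30.16 = 27.84→28) → #32151C
83%: (104 − 86.32 = 17.68→18, 44 − 36.52 = 7.48→7, 58 − 48.14 = 9.86→10) → #12070A

#5F2835, #32151C, #12070A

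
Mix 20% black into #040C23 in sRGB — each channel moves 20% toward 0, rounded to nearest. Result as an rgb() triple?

rgb(3, 10, 28)

#040C23 is rgb(4, 12, 35).
A 20% shade moves each channel 20% toward 0:
  R: 4 − 0.8 = 3.2 → 3
  G: 12 − 2.4 = 9.6 → 10
  B: 35 + 0.2×(0−35) = 35 − 7 = 28 → 28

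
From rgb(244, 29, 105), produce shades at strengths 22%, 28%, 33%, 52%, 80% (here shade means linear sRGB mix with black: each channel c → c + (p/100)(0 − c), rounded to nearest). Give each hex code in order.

#BE1752, #B0154C, #A31346, #750E32, #310615

22%: (244 − 53.68 = 190.32→190, 29 − 6.38 = 22.62→23, 105 − 23.1 = 81.9→82) → #BE1752
28%: (244 − 68.32 = 175.68→176, 29 − 8.12 = 20.88→21, 105 − 29.4 = 75.6→76) → #B0154C
33%: (244 − 80.52 = 163.48→163, 29 − 9.57 = 19.43→19, 105 − 34.65 = 70.35→70) → #A31346
52%: (244 − 126.88 = 117.12→117, 29 − 15.08 = 13.92→14, 105 − 54.6 = 50.4→50) → #750E32
80%: (244 − 195.2 = 48.8→49, 29 − 23.2 = 5.8→6, 105 − 84 = 21→21) → #310615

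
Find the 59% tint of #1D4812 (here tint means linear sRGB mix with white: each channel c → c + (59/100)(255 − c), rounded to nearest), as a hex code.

#A2B49E

#1D4812 is rgb(29, 72, 18).
A 59% tint moves each channel 59% toward 255:
  R: 29 + 133.34 = 162.34 → 162
  G: 72 + 107.97 = 179.97 → 180
  B: 18 + 139.83 = 157.83 → 158
rgb(162, 180, 158) = #A2B49E.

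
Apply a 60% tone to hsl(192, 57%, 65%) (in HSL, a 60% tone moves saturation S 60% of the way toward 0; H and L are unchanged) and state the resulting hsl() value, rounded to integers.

S moves 60% from 57 toward 0: 57 − 34.2 = 22.8 → 23.
H and L are unchanged.

hsl(192, 23%, 65%)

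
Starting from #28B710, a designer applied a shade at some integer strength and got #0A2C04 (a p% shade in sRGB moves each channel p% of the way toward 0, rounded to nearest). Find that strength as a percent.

#28B710 is rgb(40, 183, 16); #0A2C04 is rgb(10, 44, 4).
On the G channel (widest range): 44 ≈ 183 + (p/100)(0 − 183), so p ≈ 100×(44 − 183)/(0 − 183) = -13900/-183 = 75.96.
p = 76 reproduces all three channels after rounding.

76%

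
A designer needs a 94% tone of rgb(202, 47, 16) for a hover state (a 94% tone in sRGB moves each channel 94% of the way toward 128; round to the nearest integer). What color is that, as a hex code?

Per channel, c → c + 0.94(128 − c):
  R: 202 + 0.94×(128−202) = 202 − 69.56 = 132.44 → 132
  G: 47 + 0.94×(128−47) = 47 + 76.14 = 123.14 → 123
  B: 16 + 105.28 = 121.28 → 121
rgb(132, 123, 121) = #847B79.

#847B79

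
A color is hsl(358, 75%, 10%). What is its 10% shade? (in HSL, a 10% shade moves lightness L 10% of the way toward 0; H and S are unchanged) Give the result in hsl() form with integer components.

hsl(358, 75%, 9%)

L moves 10% from 10 toward 0: 10 − 1 = 9 → 9.
H and S are unchanged.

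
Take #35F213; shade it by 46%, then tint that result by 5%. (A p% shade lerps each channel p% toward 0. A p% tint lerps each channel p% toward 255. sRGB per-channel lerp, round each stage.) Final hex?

#288916

#35F213 is rgb(53, 242, 19).
Lerp each channel 46% toward 0:
  R: 53 − 24.38 = 28.62 → 29
  G: 242 − 111.32 = 130.68 → 131
  B: 19 + 0.46×(0−19) = 19 − 8.74 = 10.26 → 10
After the shade: rgb(29, 131, 10) = #1D830A.
Lerp each channel 5% toward 255:
  R: 29 + 0.05×(255−29) = 29 + 11.3 = 40.3 → 40
  G: 131 + 6.2 = 137.2 → 137
  B: 10 + 12.25 = 22.25 → 22
rgb(40, 137, 22) = #288916.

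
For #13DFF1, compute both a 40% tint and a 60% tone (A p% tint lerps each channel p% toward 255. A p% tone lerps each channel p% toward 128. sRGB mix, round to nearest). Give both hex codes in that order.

#13DFF1 is rgb(19, 223, 241).
40% tint:
  R: 19 + 0.4×(255−19) = 19 + 94.4 = 113.4 → 113
  G: 223 + 0.4×(255−223) = 223 + 12.8 = 235.8 → 236
  B: 241 + 0.4×(255−241) = 241 + 5.6 = 246.6 → 247
  → #71ECF7
60% tone:
  R: 19 + 0.6×(128−19) = 19 + 65.4 = 84.4 → 84
  G: 223 + 0.6×(128−223) = 223 − 57 = 166 → 166
  B: 241 − 67.8 = 173.2 → 173
  → #54A6AD

#71ECF7, #54A6AD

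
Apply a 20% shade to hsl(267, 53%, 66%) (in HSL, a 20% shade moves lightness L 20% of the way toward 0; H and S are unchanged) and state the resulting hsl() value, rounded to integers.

L moves 20% from 66 toward 0: 66 − 13.2 = 52.8 → 53.
H and S are unchanged.

hsl(267, 53%, 53%)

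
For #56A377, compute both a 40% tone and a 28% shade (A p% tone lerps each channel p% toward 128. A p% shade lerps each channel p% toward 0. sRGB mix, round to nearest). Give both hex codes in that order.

#67957B, #3E7556

#56A377 is rgb(86, 163, 119).
40% tone:
  R: 86 + 16.8 = 102.8 → 103
  G: 163 − 14 = 149 → 149
  B: 119 + 0.4×(128−119) = 119 + 3.6 = 122.6 → 123
  → #67957B
28% shade:
  R: 86 + 0.28×(0−86) = 86 − 24.08 = 61.92 → 62
  G: 163 − 45.64 = 117.36 → 117
  B: 119 + 0.28×(0−119) = 119 − 33.32 = 85.68 → 86
  → #3E7556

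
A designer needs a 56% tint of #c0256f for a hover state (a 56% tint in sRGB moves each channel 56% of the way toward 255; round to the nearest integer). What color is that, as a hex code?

#e39fc0

#c0256f is rgb(192, 37, 111).
A 56% tint moves each channel 56% toward 255:
  R: 192 + 0.56×(255−192) = 192 + 35.28 = 227.28 → 227
  G: 37 + 0.56×(255−37) = 37 + 122.08 = 159.08 → 159
  B: 111 + 0.56×(255−111) = 111 + 80.64 = 191.64 → 192
rgb(227, 159, 192) = #e39fc0.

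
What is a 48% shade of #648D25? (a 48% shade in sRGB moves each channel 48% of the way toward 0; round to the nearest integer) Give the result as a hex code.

#344913

#648D25 is rgb(100, 141, 37).
A 48% shade moves each channel 48% toward 0:
  R: 100 + 0.48×(0−100) = 100 − 48 = 52 → 52
  G: 141 + 0.48×(0−141) = 141 − 67.68 = 73.32 → 73
  B: 37 + 0.48×(0−37) = 37 − 17.76 = 19.24 → 19
rgb(52, 73, 19) = #344913.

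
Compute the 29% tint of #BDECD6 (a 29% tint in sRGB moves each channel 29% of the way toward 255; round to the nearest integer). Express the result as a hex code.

#D0F2E2

#BDECD6 is rgb(189, 236, 214).
A 29% tint moves each channel 29% toward 255:
  R: 189 + 19.14 = 208.14 → 208
  G: 236 + 0.29×(255−236) = 236 + 5.51 = 241.51 → 242
  B: 214 + 0.29×(255−214) = 214 + 11.89 = 225.89 → 226
rgb(208, 242, 226) = #D0F2E2.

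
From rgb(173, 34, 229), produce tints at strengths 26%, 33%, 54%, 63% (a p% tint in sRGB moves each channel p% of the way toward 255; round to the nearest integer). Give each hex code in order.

26%: (173 + 21.32 = 194.32→194, 34 + 57.46 = 91.46→91, 229 + 6.76 = 235.76→236) → #c25bec
33%: (173 + 27.06 = 200.06→200, 34 + 72.93 = 106.93→107, 229 + 8.58 = 237.58→238) → #c86bee
54%: (173 + 44.28 = 217.28→217, 34 + 119.34 = 153.34→153, 229 + 14.04 = 243.04→243) → #d999f3
63%: (173 + 51.66 = 224.66→225, 34 + 139.23 = 173.23→173, 229 + 16.38 = 245.38→245) → #e1adf5

#c25bec, #c86bee, #d999f3, #e1adf5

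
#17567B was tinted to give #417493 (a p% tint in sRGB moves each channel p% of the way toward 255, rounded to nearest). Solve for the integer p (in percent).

#17567B is rgb(23, 86, 123); #417493 is rgb(65, 116, 147).
On the R channel (widest range): 65 ≈ 23 + (p/100)(255 − 23), so p ≈ 100×(65 − 23)/(255 − 23) = 4200/232 = 18.10.
p = 18 reproduces all three channels after rounding.

18%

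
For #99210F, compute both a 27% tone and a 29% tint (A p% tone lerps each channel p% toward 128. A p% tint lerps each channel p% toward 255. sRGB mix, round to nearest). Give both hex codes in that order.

#923B2E, #B76155

#99210F is rgb(153, 33, 15).
27% tone:
  R: 153 − 6.75 = 146.25 → 146
  G: 33 + 25.65 = 58.65 → 59
  B: 15 + 0.27×(128−15) = 15 + 30.51 = 45.51 → 46
  → #923B2E
29% tint:
  R: 153 + 0.29×(255−153) = 153 + 29.58 = 182.58 → 183
  G: 33 + 0.29×(255−33) = 33 + 64.38 = 97.38 → 97
  B: 15 + 0.29×(255−15) = 15 + 69.6 = 84.6 → 85
  → #B76155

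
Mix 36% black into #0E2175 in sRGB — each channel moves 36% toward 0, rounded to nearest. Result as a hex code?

#0E2175 is rgb(14, 33, 117).
Per channel, c → c + 0.36(0 − c):
  R: 14 − 5.04 = 8.96 → 9
  G: 33 + 0.36×(0−33) = 33 − 11.88 = 21.12 → 21
  B: 117 + 0.36×(0−117) = 117 − 42.12 = 74.88 → 75
rgb(9, 21, 75) = #09154B.

#09154B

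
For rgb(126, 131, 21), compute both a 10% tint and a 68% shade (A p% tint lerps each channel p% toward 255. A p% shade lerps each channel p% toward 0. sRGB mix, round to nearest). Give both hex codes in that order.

10% tint:
  R: 126 + 0.1×(255−126) = 126 + 12.9 = 138.9 → 139
  G: 131 + 0.1×(255−131) = 131 + 12.4 = 143.4 → 143
  B: 21 + 23.4 = 44.4 → 44
  → #8B8F2C
68% shade:
  R: 126 + 0.68×(0−126) = 126 − 85.68 = 40.32 → 40
  G: 131 + 0.68×(0−131) = 131 − 89.08 = 41.92 → 42
  B: 21 − 14.28 = 6.72 → 7
  → #282A07

#8B8F2C, #282A07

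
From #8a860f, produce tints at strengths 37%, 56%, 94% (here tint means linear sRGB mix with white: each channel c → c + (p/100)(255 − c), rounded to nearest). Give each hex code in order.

#8a860f is rgb(138, 134, 15).
37%: (138 + 43.29 = 181.29→181, 134 + 44.77 = 178.77→179, 15 + 88.8 = 103.8→104) → #b5b368
56%: (138 + 65.52 = 203.52→204, 134 + 67.76 = 201.76→202, 15 + 134.4 = 149.4→149) → #ccca95
94%: (138 + 109.98 = 247.98→248, 134 + 113.74 = 247.74→248, 15 + 225.6 = 240.6→241) → #f8f8f1

#b5b368, #ccca95, #f8f8f1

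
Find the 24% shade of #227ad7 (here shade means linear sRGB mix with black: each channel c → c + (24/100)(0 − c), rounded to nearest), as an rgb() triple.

rgb(26, 93, 163)

#227ad7 is rgb(34, 122, 215).
Per channel, c → c + 0.24(0 − c):
  R: 34 − 8.16 = 25.84 → 26
  G: 122 − 29.28 = 92.72 → 93
  B: 215 + 0.24×(0−215) = 215 − 51.6 = 163.4 → 163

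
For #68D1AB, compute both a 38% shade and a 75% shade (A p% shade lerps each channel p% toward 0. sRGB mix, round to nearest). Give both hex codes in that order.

#40826A, #1A342B

#68D1AB is rgb(104, 209, 171).
38% shade:
  R: 104 + 0.38×(0−104) = 104 − 39.52 = 64.48 → 64
  G: 209 − 79.42 = 129.58 → 130
  B: 171 − 64.98 = 106.02 → 106
  → #40826A
75% shade:
  R: 104 + 0.75×(0−104) = 104 − 78 = 26 → 26
  G: 209 + 0.75×(0−209) = 209 − 156.75 = 52.25 → 52
  B: 171 + 0.75×(0−171) = 171 − 128.25 = 42.75 → 43
  → #1A342B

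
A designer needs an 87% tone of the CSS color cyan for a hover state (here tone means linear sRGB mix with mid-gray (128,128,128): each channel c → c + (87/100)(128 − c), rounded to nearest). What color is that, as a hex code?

CSS cyan is rgb(0, 255, 255).
Per channel, c → c + 0.87(128 − c):
  R: 0 + 0.87×(128−0) = 0 + 111.36 = 111.36 → 111
  G: 255 − 110.49 = 144.51 → 145
  B: 255 + 0.87×(128−255) = 255 − 110.49 = 144.51 → 145
rgb(111, 145, 145) = #6F9191.

#6F9191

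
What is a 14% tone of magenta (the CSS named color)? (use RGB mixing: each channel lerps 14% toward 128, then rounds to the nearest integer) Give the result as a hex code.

CSS magenta is rgb(255, 0, 255).
Per channel, c → c + 0.14(128 − c):
  R: 255 + 0.14×(128−255) = 255 − 17.78 = 237.22 → 237
  G: 0 + 0.14×(128−0) = 0 + 17.92 = 17.92 → 18
  B: 255 + 0.14×(128−255) = 255 − 17.78 = 237.22 → 237
rgb(237, 18, 237) = #ed12ed.

#ed12ed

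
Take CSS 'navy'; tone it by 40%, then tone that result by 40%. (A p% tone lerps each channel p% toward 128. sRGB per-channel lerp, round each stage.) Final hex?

CSS navy is rgb(0, 0, 128).
Lerp each channel 40% toward 128:
  R: 0 + 0.4×(128−0) = 0 + 51.2 = 51.2 → 51
  G: 0 + 0.4×(128−0) = 0 + 51.2 = 51.2 → 51
  B: 128 + 0.4×(128−128) = 128 + 0 = 128 → 128
After the tone: rgb(51, 51, 128) = #333380.
Per channel, c → c + 0.4(128 − c):
  R: 51 + 0.4×(128−51) = 51 + 30.8 = 81.8 → 82
  G: 51 + 30.8 = 81.8 → 82
  B: 128 + 0.4×(128−128) = 128 + 0 = 128 → 128
rgb(82, 82, 128) = #525280.

#525280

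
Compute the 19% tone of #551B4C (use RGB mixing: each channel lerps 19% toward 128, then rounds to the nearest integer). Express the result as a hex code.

#5D2E56

#551B4C is rgb(85, 27, 76).
Per channel, c → c + 0.19(128 − c):
  R: 85 + 0.19×(128−85) = 85 + 8.17 = 93.17 → 93
  G: 27 + 0.19×(128−27) = 27 + 19.19 = 46.19 → 46
  B: 76 + 9.88 = 85.88 → 86
rgb(93, 46, 86) = #5D2E56.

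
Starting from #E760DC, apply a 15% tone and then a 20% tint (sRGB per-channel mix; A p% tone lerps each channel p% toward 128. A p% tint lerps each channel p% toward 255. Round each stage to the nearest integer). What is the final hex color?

#E084D8

#E760DC is rgb(231, 96, 220).
A 15% tone moves each channel 15% toward 128:
  R: 231 + 0.15×(128−231) = 231 − 15.45 = 215.55 → 216
  G: 96 + 4.8 = 100.8 → 101
  B: 220 − 13.8 = 206.2 → 206
After the tone: rgb(216, 101, 206) = #D865CE.
Per channel, c → c + 0.2(255 − c):
  R: 216 + 0.2×(255−216) = 216 + 7.8 = 223.8 → 224
  G: 101 + 30.8 = 131.8 → 132
  B: 206 + 9.8 = 215.8 → 216
rgb(224, 132, 216) = #E084D8.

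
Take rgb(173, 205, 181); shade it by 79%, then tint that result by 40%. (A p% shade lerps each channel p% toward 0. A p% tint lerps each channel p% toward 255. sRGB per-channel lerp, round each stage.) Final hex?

#7C807D

A 79% shade moves each channel 79% toward 0:
  R: 173 − 136.67 = 36.33 → 36
  G: 205 − 161.95 = 43.05 → 43
  B: 181 − 142.99 = 38.01 → 38
After the shade: rgb(36, 43, 38) = #242B26.
A 40% tint moves each channel 40% toward 255:
  R: 36 + 0.4×(255−36) = 36 + 87.6 = 123.6 → 124
  G: 43 + 0.4×(255−43) = 43 + 84.8 = 127.8 → 128
  B: 38 + 0.4×(255−38) = 38 + 86.8 = 124.8 → 125
rgb(124, 128, 125) = #7C807D.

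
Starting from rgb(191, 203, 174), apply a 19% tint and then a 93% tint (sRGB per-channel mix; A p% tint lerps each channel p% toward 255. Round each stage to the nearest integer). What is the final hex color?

#FBFCFA

A 19% tint moves each channel 19% toward 255:
  R: 191 + 0.19×(255−191) = 191 + 12.16 = 203.16 → 203
  G: 203 + 9.88 = 212.88 → 213
  B: 174 + 0.19×(255−174) = 174 + 15.39 = 189.39 → 189
After the tint: rgb(203, 213, 189) = #CBD5BD.
Per channel, c → c + 0.93(255 − c):
  R: 203 + 48.36 = 251.36 → 251
  G: 213 + 39.06 = 252.06 → 252
  B: 189 + 0.93×(255−189) = 189 + 61.38 = 250.38 → 250
rgb(251, 252, 250) = #FBFCFA.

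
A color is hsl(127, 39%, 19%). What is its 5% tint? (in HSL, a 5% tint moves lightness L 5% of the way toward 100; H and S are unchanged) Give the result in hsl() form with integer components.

hsl(127, 39%, 23%)

L moves 5% from 19 toward 100: 19 + 4.05 = 23.05 → 23.
H and S are unchanged.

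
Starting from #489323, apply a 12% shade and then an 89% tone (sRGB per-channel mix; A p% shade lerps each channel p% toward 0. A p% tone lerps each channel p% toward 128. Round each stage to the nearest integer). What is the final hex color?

#489323 is rgb(72, 147, 35).
Lerp each channel 12% toward 0:
  R: 72 − 8.64 = 63.36 → 63
  G: 147 + 0.12×(0−147) = 147 − 17.64 = 129.36 → 129
  B: 35 + 0.12×(0−35) = 35 − 4.2 = 30.8 → 31
After the shade: rgb(63, 129, 31) = #3F811F.
An 89% tone moves each channel 89% toward 128:
  R: 63 + 0.89×(128−63) = 63 + 57.85 = 120.85 → 121
  G: 129 + 0.89×(128−129) = 129 − 0.89 = 128.11 → 128
  B: 31 + 86.33 = 117.33 → 117
rgb(121, 128, 117) = #798075.

#798075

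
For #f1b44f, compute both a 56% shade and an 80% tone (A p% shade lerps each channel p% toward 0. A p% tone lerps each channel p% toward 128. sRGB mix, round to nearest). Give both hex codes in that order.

#f1b44f is rgb(241, 180, 79).
56% shade:
  R: 241 + 0.56×(0−241) = 241 − 134.96 = 106.04 → 106
  G: 180 − 100.8 = 79.2 → 79
  B: 79 − 44.24 = 34.76 → 35
  → #6a4f23
80% tone:
  R: 241 − 90.4 = 150.6 → 151
  G: 180 + 0.8×(128−180) = 180 − 41.6 = 138.4 → 138
  B: 79 + 39.2 = 118.2 → 118
  → #978a76

#6a4f23, #978a76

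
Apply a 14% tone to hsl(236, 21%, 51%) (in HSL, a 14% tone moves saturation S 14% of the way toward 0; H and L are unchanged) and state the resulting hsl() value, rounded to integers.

S moves 14% from 21 toward 0: 21 − 2.94 = 18.06 → 18.
H and L are unchanged.

hsl(236, 18%, 51%)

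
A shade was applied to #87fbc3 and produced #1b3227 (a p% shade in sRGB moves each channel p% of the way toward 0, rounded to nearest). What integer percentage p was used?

80%

#87fbc3 is rgb(135, 251, 195); #1b3227 is rgb(27, 50, 39).
On the G channel (widest range): 50 ≈ 251 + (p/100)(0 − 251), so p ≈ 100×(50 − 251)/(0 − 251) = -20100/-251 = 80.08.
p = 80 reproduces all three channels after rounding.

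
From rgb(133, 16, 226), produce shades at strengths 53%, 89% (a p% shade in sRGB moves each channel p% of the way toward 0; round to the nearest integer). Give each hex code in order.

53%: (133 − 70.49 = 62.51→63, 16 − 8.48 = 7.52→8, 226 − 119.78 = 106.22→106) → #3F086A
89%: (133 − 118.37 = 14.63→15, 16 − 14.24 = 1.76→2, 226 − 201.14 = 24.86→25) → #0F0219

#3F086A, #0F0219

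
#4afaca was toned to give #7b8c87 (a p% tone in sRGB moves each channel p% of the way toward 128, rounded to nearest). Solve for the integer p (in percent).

#4afaca is rgb(74, 250, 202); #7b8c87 is rgb(123, 140, 135).
On the G channel (widest range): 140 ≈ 250 + (p/100)(128 − 250), so p ≈ 100×(140 − 250)/(128 − 250) = -11000/-122 = 90.16.
p = 90 reproduces all three channels after rounding.

90%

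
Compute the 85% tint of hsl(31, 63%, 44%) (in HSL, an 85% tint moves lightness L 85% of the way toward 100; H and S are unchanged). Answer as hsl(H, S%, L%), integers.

L moves 85% from 44 toward 100: 44 + 47.6 = 91.6 → 92.
H and S are unchanged.

hsl(31, 63%, 92%)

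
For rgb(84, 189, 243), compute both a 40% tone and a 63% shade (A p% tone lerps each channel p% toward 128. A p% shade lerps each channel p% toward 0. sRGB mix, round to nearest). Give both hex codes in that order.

#66A5C5, #1F465A

40% tone:
  R: 84 + 17.6 = 101.6 → 102
  G: 189 + 0.4×(128−189) = 189 − 24.4 = 164.6 → 165
  B: 243 + 0.4×(128−243) = 243 − 46 = 197 → 197
  → #66A5C5
63% shade:
  R: 84 + 0.63×(0−84) = 84 − 52.92 = 31.08 → 31
  G: 189 + 0.63×(0−189) = 189 − 119.07 = 69.93 → 70
  B: 243 + 0.63×(0−243) = 243 − 153.09 = 89.91 → 90
  → #1F465A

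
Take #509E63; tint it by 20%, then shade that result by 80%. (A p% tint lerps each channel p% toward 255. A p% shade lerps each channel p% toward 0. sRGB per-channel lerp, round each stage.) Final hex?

#17231A

#509E63 is rgb(80, 158, 99).
Per channel, c → c + 0.2(255 − c):
  R: 80 + 35 = 115 → 115
  G: 158 + 19.4 = 177.4 → 177
  B: 99 + 0.2×(255−99) = 99 + 31.2 = 130.2 → 130
After the tint: rgb(115, 177, 130) = #73B182.
An 80% shade moves each channel 80% toward 0:
  R: 115 − 92 = 23 → 23
  G: 177 + 0.8×(0−177) = 177 − 141.6 = 35.4 → 35
  B: 130 − 104 = 26 → 26
rgb(23, 35, 26) = #17231A.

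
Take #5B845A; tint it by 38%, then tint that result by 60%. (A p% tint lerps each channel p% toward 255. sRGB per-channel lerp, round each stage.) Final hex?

#5B845A is rgb(91, 132, 90).
Lerp each channel 38% toward 255:
  R: 91 + 62.32 = 153.32 → 153
  G: 132 + 0.38×(255−132) = 132 + 46.74 = 178.74 → 179
  B: 90 + 0.38×(255−90) = 90 + 62.7 = 152.7 → 153
After the tint: rgb(153, 179, 153) = #99B399.
Lerp each channel 60% toward 255:
  R: 153 + 0.6×(255−153) = 153 + 61.2 = 214.2 → 214
  G: 179 + 0.6×(255−179) = 179 + 45.6 = 224.6 → 225
  B: 153 + 0.6×(255−153) = 153 + 61.2 = 214.2 → 214
rgb(214, 225, 214) = #D6E1D6.

#D6E1D6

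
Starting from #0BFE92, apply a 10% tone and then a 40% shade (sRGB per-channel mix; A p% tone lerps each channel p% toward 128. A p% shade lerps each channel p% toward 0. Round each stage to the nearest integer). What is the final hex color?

#0BFE92 is rgb(11, 254, 146).
A 10% tone moves each channel 10% toward 128:
  R: 11 + 0.1×(128−11) = 11 + 11.7 = 22.7 → 23
  G: 254 − 12.6 = 241.4 → 241
  B: 146 + 0.1×(128−146) = 146 − 1.8 = 144.2 → 144
After the tone: rgb(23, 241, 144) = #17F190.
Per channel, c → c + 0.4(0 − c):
  R: 23 + 0.4×(0−23) = 23 − 9.2 = 13.8 → 14
  G: 241 + 0.4×(0−241) = 241 − 96.4 = 144.6 → 145
  B: 144 − 57.6 = 86.4 → 86
rgb(14, 145, 86) = #0E9156.

#0E9156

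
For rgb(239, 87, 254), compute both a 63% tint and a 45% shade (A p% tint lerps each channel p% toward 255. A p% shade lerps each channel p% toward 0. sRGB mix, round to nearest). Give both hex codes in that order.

#f9c1ff, #83308c

63% tint:
  R: 239 + 10.08 = 249.08 → 249
  G: 87 + 0.63×(255−87) = 87 + 105.84 = 192.84 → 193
  B: 254 + 0.63×(255−254) = 254 + 0.63 = 254.63 → 255
  → #f9c1ff
45% shade:
  R: 239 + 0.45×(0−239) = 239 − 107.55 = 131.45 → 131
  G: 87 + 0.45×(0−87) = 87 − 39.15 = 47.85 → 48
  B: 254 − 114.3 = 139.7 → 140
  → #83308c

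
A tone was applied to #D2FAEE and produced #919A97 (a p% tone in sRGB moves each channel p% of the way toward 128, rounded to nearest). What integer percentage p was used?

#D2FAEE is rgb(210, 250, 238); #919A97 is rgb(145, 154, 151).
On the G channel (widest range): 154 ≈ 250 + (p/100)(128 − 250), so p ≈ 100×(154 − 250)/(128 − 250) = -9600/-122 = 78.69.
p = 79 reproduces all three channels after rounding.

79%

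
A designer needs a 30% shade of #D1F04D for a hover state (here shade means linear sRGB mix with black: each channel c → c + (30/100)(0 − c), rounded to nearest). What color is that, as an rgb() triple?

rgb(146, 168, 54)

#D1F04D is rgb(209, 240, 77).
A 30% shade moves each channel 30% toward 0:
  R: 209 + 0.3×(0−209) = 209 − 62.7 = 146.3 → 146
  G: 240 + 0.3×(0−240) = 240 − 72 = 168 → 168
  B: 77 + 0.3×(0−77) = 77 − 23.1 = 53.9 → 54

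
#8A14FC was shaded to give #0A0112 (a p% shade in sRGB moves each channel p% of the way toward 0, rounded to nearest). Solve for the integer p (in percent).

#8A14FC is rgb(138, 20, 252); #0A0112 is rgb(10, 1, 18).
On the B channel (widest range): 18 ≈ 252 + (p/100)(0 − 252), so p ≈ 100×(18 − 252)/(0 − 252) = -23400/-252 = 92.86.
p = 93 reproduces all three channels after rounding.

93%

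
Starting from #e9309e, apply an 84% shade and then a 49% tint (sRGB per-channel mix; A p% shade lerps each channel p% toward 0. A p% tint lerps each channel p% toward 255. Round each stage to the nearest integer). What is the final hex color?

#e9309e is rgb(233, 48, 158).
An 84% shade moves each channel 84% toward 0:
  R: 233 + 0.84×(0−233) = 233 − 195.72 = 37.28 → 37
  G: 48 + 0.84×(0−48) = 48 − 40.32 = 7.68 → 8
  B: 158 − 132.72 = 25.28 → 25
After the shade: rgb(37, 8, 25) = #250819.
Lerp each channel 49% toward 255:
  R: 37 + 106.82 = 143.82 → 144
  G: 8 + 0.49×(255−8) = 8 + 121.03 = 129.03 → 129
  B: 25 + 0.49×(255−25) = 25 + 112.7 = 137.7 → 138
rgb(144, 129, 138) = #90818a.

#90818a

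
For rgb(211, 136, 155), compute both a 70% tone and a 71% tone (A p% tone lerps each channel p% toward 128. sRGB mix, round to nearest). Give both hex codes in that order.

#998288, #988288

70% tone:
  R: 211 + 0.7×(128−211) = 211 − 58.1 = 152.9 → 153
  G: 136 + 0.7×(128−136) = 136 − 5.6 = 130.4 → 130
  B: 155 − 18.9 = 136.1 → 136
  → #998288
71% tone:
  R: 211 + 0.71×(128−211) = 211 − 58.93 = 152.07 → 152
  G: 136 + 0.71×(128−136) = 136 − 5.68 = 130.32 → 130
  B: 155 − 19.17 = 135.83 → 136
  → #988288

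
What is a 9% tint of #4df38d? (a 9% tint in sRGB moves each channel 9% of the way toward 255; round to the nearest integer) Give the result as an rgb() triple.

#4df38d is rgb(77, 243, 141).
A 9% tint moves each channel 9% toward 255:
  R: 77 + 16.02 = 93.02 → 93
  G: 243 + 0.09×(255−243) = 243 + 1.08 = 244.08 → 244
  B: 141 + 0.09×(255−141) = 141 + 10.26 = 151.26 → 151

rgb(93, 244, 151)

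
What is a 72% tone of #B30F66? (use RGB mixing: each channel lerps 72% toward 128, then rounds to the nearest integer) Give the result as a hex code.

#B30F66 is rgb(179, 15, 102).
A 72% tone moves each channel 72% toward 128:
  R: 179 + 0.72×(128−179) = 179 − 36.72 = 142.28 → 142
  G: 15 + 0.72×(128−15) = 15 + 81.36 = 96.36 → 96
  B: 102 + 0.72×(128−102) = 102 + 18.72 = 120.72 → 121
rgb(142, 96, 121) = #8E6079.

#8E6079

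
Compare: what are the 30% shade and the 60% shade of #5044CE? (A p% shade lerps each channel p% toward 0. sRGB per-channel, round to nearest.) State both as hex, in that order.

#383090, #201B52

#5044CE is rgb(80, 68, 206).
30% shade:
  R: 80 − 24 = 56 → 56
  G: 68 + 0.3×(0−68) = 68 − 20.4 = 47.6 → 48
  B: 206 + 0.3×(0−206) = 206 − 61.8 = 144.2 → 144
  → #383090
60% shade:
  R: 80 + 0.6×(0−80) = 80 − 48 = 32 → 32
  G: 68 + 0.6×(0−68) = 68 − 40.8 = 27.2 → 27
  B: 206 + 0.6×(0−206) = 206 − 123.6 = 82.4 → 82
  → #201B52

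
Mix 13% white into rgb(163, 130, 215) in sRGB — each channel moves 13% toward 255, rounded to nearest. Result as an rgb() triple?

A 13% tint moves each channel 13% toward 255:
  R: 163 + 11.96 = 174.96 → 175
  G: 130 + 0.13×(255−130) = 130 + 16.25 = 146.25 → 146
  B: 215 + 0.13×(255−215) = 215 + 5.2 = 220.2 → 220

rgb(175, 146, 220)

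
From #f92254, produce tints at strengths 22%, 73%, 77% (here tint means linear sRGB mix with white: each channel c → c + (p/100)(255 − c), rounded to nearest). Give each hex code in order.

#f92254 is rgb(249, 34, 84).
22%: (249 + 1.32 = 250.32→250, 34 + 48.62 = 82.62→83, 84 + 37.62 = 121.62→122) → #fa537a
73%: (249 + 4.38 = 253.38→253, 34 + 161.33 = 195.33→195, 84 + 124.83 = 208.83→209) → #fdc3d1
77%: (249 + 4.62 = 253.62→254, 34 + 170.17 = 204.17→204, 84 + 131.67 = 215.67→216) → #feccd8

#fa537a, #fdc3d1, #feccd8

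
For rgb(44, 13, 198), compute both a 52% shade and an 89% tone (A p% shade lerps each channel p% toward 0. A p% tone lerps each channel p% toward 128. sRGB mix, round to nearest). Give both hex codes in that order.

52% shade:
  R: 44 + 0.52×(0−44) = 44 − 22.88 = 21.12 → 21
  G: 13 − 6.76 = 6.24 → 6
  B: 198 + 0.52×(0−198) = 198 − 102.96 = 95.04 → 95
  → #15065f
89% tone:
  R: 44 + 0.89×(128−44) = 44 + 74.76 = 118.76 → 119
  G: 13 + 102.35 = 115.35 → 115
  B: 198 + 0.89×(128−198) = 198 − 62.3 = 135.7 → 136
  → #777388

#15065f, #777388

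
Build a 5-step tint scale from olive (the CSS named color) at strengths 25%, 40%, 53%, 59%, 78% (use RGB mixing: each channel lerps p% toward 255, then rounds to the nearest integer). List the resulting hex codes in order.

#A0A040, #B3B366, #C3C387, #CBCB96, #E3E3C7

CSS olive is rgb(128, 128, 0).
25%: (128 + 31.75 = 159.75→160, 128 + 31.75 = 159.75→160, 0 + 63.75 = 63.75→64) → #A0A040
40%: (128 + 50.8 = 178.8→179, 128 + 50.8 = 178.8→179, 0 + 102 = 102→102) → #B3B366
53%: (128 + 67.31 = 195.31→195, 128 + 67.31 = 195.31→195, 0 + 135.15 = 135.15→135) → #C3C387
59%: (128 + 74.93 = 202.93→203, 128 + 74.93 = 202.93→203, 0 + 150.45 = 150.45→150) → #CBCB96
78%: (128 + 99.06 = 227.06→227, 128 + 99.06 = 227.06→227, 0 + 198.9 = 198.9→199) → #E3E3C7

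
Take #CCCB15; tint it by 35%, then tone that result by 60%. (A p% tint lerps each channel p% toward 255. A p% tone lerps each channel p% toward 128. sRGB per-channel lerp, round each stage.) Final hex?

#CCCB15 is rgb(204, 203, 21).
Lerp each channel 35% toward 255:
  R: 204 + 0.35×(255−204) = 204 + 17.85 = 221.85 → 222
  G: 203 + 0.35×(255−203) = 203 + 18.2 = 221.2 → 221
  B: 21 + 81.9 = 102.9 → 103
After the tint: rgb(222, 221, 103) = #DEDD67.
A 60% tone moves each channel 60% toward 128:
  R: 222 − 56.4 = 165.6 → 166
  G: 221 + 0.6×(128−221) = 221 − 55.8 = 165.2 → 165
  B: 103 + 15 = 118 → 118
rgb(166, 165, 118) = #A6A576.

#A6A576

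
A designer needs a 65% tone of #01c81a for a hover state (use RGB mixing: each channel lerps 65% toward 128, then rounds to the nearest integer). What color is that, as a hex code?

#01c81a is rgb(1, 200, 26).
Lerp each channel 65% toward 128:
  R: 1 + 0.65×(128−1) = 1 + 82.55 = 83.55 → 84
  G: 200 + 0.65×(128−200) = 200 − 46.8 = 153.2 → 153
  B: 26 + 0.65×(128−26) = 26 + 66.3 = 92.3 → 92
rgb(84, 153, 92) = #54995c.

#54995c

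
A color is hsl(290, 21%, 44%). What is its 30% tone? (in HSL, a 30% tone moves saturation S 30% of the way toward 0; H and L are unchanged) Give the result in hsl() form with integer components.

hsl(290, 15%, 44%)

S moves 30% from 21 toward 0: 21 − 6.3 = 14.7 → 15.
H and L are unchanged.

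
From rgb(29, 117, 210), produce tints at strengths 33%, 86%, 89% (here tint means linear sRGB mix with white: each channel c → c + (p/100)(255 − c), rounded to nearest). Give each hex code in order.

33%: (29 + 74.58 = 103.58→104, 117 + 45.54 = 162.54→163, 210 + 14.85 = 224.85→225) → #68A3E1
86%: (29 + 194.36 = 223.36→223, 117 + 118.68 = 235.68→236, 210 + 38.7 = 248.7→249) → #DFECF9
89%: (29 + 201.14 = 230.14→230, 117 + 122.82 = 239.82→240, 210 + 40.05 = 250.05→250) → #E6F0FA

#68A3E1, #DFECF9, #E6F0FA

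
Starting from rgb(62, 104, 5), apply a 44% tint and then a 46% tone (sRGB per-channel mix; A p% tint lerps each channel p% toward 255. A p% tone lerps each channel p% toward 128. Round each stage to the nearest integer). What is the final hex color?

#8a9779

Lerp each channel 44% toward 255:
  R: 62 + 0.44×(255−62) = 62 + 84.92 = 146.92 → 147
  G: 104 + 66.44 = 170.44 → 170
  B: 5 + 110 = 115 → 115
After the tint: rgb(147, 170, 115) = #93aa73.
A 46% tone moves each channel 46% toward 128:
  R: 147 + 0.46×(128−147) = 147 − 8.74 = 138.26 → 138
  G: 170 − 19.32 = 150.68 → 151
  B: 115 + 0.46×(128−115) = 115 + 5.98 = 120.98 → 121
rgb(138, 151, 121) = #8a9779.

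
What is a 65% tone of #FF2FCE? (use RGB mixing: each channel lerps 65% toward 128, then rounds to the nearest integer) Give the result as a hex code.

#FF2FCE is rgb(255, 47, 206).
Per channel, c → c + 0.65(128 − c):
  R: 255 + 0.65×(128−255) = 255 − 82.55 = 172.45 → 172
  G: 47 + 0.65×(128−47) = 47 + 52.65 = 99.65 → 100
  B: 206 − 50.7 = 155.3 → 155
rgb(172, 100, 155) = #AC649B.

#AC649B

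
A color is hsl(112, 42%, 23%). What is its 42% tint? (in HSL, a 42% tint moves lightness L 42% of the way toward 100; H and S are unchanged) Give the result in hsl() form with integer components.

L moves 42% from 23 toward 100: 23 + 32.34 = 55.34 → 55.
H and S are unchanged.

hsl(112, 42%, 55%)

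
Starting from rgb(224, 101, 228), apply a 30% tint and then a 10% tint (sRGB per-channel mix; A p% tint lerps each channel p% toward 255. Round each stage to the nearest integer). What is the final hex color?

A 30% tint moves each channel 30% toward 255:
  R: 224 + 9.3 = 233.3 → 233
  G: 101 + 0.3×(255−101) = 101 + 46.2 = 147.2 → 147
  B: 228 + 8.1 = 236.1 → 236
After the tint: rgb(233, 147, 236) = #e993ec.
Lerp each channel 10% toward 255:
  R: 233 + 2.2 = 235.2 → 235
  G: 147 + 0.1×(255−147) = 147 + 10.8 = 157.8 → 158
  B: 236 + 1.9 = 237.9 → 238
rgb(235, 158, 238) = #eb9eee.

#eb9eee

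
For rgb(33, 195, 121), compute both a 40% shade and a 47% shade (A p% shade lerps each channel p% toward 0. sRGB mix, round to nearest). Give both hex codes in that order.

40% shade:
  R: 33 − 13.2 = 19.8 → 20
  G: 195 − 78 = 117 → 117
  B: 121 + 0.4×(0−121) = 121 − 48.4 = 72.6 → 73
  → #147549
47% shade:
  R: 33 − 15.51 = 17.49 → 17
  G: 195 + 0.47×(0−195) = 195 − 91.65 = 103.35 → 103
  B: 121 + 0.47×(0−121) = 121 − 56.87 = 64.13 → 64
  → #116740

#147549, #116740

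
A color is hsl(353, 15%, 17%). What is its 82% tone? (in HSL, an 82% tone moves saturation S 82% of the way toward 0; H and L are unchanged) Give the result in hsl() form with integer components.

hsl(353, 3%, 17%)

S moves 82% from 15 toward 0: 15 − 12.3 = 2.7 → 3.
H and L are unchanged.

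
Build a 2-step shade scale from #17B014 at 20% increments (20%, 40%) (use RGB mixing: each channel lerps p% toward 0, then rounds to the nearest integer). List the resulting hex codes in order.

#128D10, #0E6A0C

#17B014 is rgb(23, 176, 20).
20%: (23 − 4.6 = 18.4→18, 176 − 35.2 = 140.8→141, 20 − 4 = 16→16) → #128D10
40%: (23 − 9.2 = 13.8→14, 176 − 70.4 = 105.6→106, 20 − 8 = 12→12) → #0E6A0C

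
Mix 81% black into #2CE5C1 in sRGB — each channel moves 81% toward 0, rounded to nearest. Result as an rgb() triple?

#2CE5C1 is rgb(44, 229, 193).
An 81% shade moves each channel 81% toward 0:
  R: 44 + 0.81×(0−44) = 44 − 35.64 = 8.36 → 8
  G: 229 + 0.81×(0−229) = 229 − 185.49 = 43.51 → 44
  B: 193 + 0.81×(0−193) = 193 − 156.33 = 36.67 → 37

rgb(8, 44, 37)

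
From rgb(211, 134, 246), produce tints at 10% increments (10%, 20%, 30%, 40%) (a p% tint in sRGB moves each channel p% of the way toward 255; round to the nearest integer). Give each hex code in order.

10%: (211 + 4.4 = 215.4→215, 134 + 12.1 = 146.1→146, 246 + 0.9 = 246.9→247) → #D792F7
20%: (211 + 8.8 = 219.8→220, 134 + 24.2 = 158.2→158, 246 + 1.8 = 247.8→248) → #DC9EF8
30%: (211 + 13.2 = 224.2→224, 134 + 36.3 = 170.3→170, 246 + 2.7 = 248.7→249) → #E0AAF9
40%: (211 + 17.6 = 228.6→229, 134 + 48.4 = 182.4→182, 246 + 3.6 = 249.6→250) → #E5B6FA

#D792F7, #DC9EF8, #E0AAF9, #E5B6FA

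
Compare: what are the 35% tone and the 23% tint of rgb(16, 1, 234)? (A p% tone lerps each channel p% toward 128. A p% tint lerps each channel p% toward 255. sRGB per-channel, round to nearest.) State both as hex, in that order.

#372DC5, #473BEF

35% tone:
  R: 16 + 0.35×(128−16) = 16 + 39.2 = 55.2 → 55
  G: 1 + 0.35×(128−1) = 1 + 44.45 = 45.45 → 45
  B: 234 + 0.35×(128−234) = 234 − 37.1 = 196.9 → 197
  → #372DC5
23% tint:
  R: 16 + 54.97 = 70.97 → 71
  G: 1 + 0.23×(255−1) = 1 + 58.42 = 59.42 → 59
  B: 234 + 0.23×(255−234) = 234 + 4.83 = 238.83 → 239
  → #473BEF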